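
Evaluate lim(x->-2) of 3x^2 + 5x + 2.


Since polynomials are continuous, we use direct substitution.
lim(x->-2) of 3x^2 + 5x + 2
= 3 * (-2)^2 + 5 * (-2) + 2
= 12 - 10 + 2
= 4

4


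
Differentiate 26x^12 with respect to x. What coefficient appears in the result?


We apply the power rule: d/dx [ax^n] = a*n * x^(n-1)
d/dx [26x^12]
= 26 * 12 * x^(12-1)
= 312x^11
The coefficient is 312

312


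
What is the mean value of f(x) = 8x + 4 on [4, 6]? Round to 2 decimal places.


Average value = 1/(b-a) * integral from a to b of f(x) dx
First compute the integral of 8x + 4:
F(x) = 4x^2 + 4x
F(6) = 4 * 36 + 4 * 6 = 168
F(4) = 4 * 16 + 4 * 4 = 80
Integral = 168 - 80 = 88
Average = 88 / (6 - 4) = 88 / 2
= 44 = 44.00

44.00


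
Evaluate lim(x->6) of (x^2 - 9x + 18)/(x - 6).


Direct substitution gives 0/0, so we factor the numerator.
Factor: (x^2 - 9x + 18) = (x - 6)(x - 3)
Cancel the common factor (x - 6):
(x^2 - 9x + 18)/(x - 6) = (x - 3)
Now substitute x = 6:
= (6) - (3) = 3

3


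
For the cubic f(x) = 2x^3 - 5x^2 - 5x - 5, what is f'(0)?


Differentiate f(x) = 2x^3 - 5x^2 - 5x - 5 term by term:
f'(x) = 6x^2 - 10x - 5
Substitute x = 0:
f'(0) = 6 * 0^2 - 10 * 0 - 5
= 0 + 0 - 5
= -5

-5


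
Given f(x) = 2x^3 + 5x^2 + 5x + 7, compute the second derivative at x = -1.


First derivative:
f'(x) = 6x^2 + 10x + 5
Second derivative:
f''(x) = 12x + 10
Substitute x = -1:
f''(-1) = 12 * (-1) + 10
= -12 + 10
= -2

-2


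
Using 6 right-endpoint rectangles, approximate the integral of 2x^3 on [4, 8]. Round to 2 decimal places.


Right Riemann sum uses right endpoints of each subinterval.
Interval: [4, 8], n = 6
dx = (8 - 4) / 6 = 2/3
Right endpoints: [14/3, 16/3, 6, 20/3, 22/3, 8]
f values: [5488/27, 8192/27, 432, 16000/27, 21296/27, 1024]
Sum = dx * (sum of f values)
= 2/3 * 3344
= 6688/3 ≈ 2229.33

2229.33


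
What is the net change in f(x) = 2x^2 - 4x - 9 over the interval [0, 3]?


Net change = f(b) - f(a)
f(x) = 2x^2 - 4x - 9
Compute f(3):
f(3) = 2 * 3^2 - 4 * 3 - 9
= 18 - 12 - 9
= -3
Compute f(0):
f(0) = 2 * 0^2 - 4 * 0 - 9
= 0 + 0 - 9
= -9
Net change = -3 - (-9) = 6

6


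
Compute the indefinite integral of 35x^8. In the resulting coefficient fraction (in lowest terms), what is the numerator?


Apply the power rule for integration:
integral of ax^n dx = a/(n+1) * x^(n+1) + C
integral of 35x^8 dx
= 35/9 * x^9 + C
The coefficient in lowest terms is 35/9, and its numerator is 35

35


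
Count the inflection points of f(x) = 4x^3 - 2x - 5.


Inflection points occur where f''(x) = 0 and concavity changes.
f(x) = 4x^3 - 2x - 5
f'(x) = 12x^2 - 2
f''(x) = 24x
Set f''(x) = 0:
24x = 0
x = 0 / 24 = 0
Since f''(x) is linear (degree 1), it changes sign at this point.
Therefore there is exactly 1 inflection point.

1


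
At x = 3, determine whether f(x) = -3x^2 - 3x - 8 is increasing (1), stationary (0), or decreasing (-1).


Compute f'(x) to determine behavior:
f'(x) = -6x - 3
f'(3) = -6 * 3 - 3
= -18 - 3
= -21
Since f'(3) < 0, the function is decreasing (-1)

-1


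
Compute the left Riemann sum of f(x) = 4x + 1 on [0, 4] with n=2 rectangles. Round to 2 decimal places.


Left Riemann sum uses left endpoints of each subinterval.
Interval: [0, 4], n = 2
dx = (4 - 0) / 2 = 2
Left endpoints: [0, 2]
f values: [1, 9]
Sum = dx * (sum of f values)
= 2 * 10
= 20 = 20.00

20.00


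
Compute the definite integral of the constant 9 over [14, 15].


The integral of a constant k over [a, b] equals k * (b - a).
integral from 14 to 15 of 9 dx
= 9 * (15 - 14)
= 9 * 1
= 9

9


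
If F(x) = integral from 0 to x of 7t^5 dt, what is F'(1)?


By the Fundamental Theorem of Calculus (Part 1):
If F(x) = integral from 0 to x of f(t) dt, then F'(x) = f(x)
Here f(t) = 7t^5
So F'(x) = 7x^5
Evaluate at x = 1:
F'(1) = 7 * 1^5
= 7 * 1
= 7

7


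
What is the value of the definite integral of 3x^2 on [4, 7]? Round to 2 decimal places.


Find the antiderivative of 3x^2:
F(x) = 3/3 * x^3
Apply the Fundamental Theorem of Calculus:
F(7) - F(4)
= 3/3 * 7^3 - 3/3 * 4^3
= 3/3 * (343 - 64)
= 3/3 * 279
= 279 = 279.00

279.00


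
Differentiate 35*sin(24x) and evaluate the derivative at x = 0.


Apply the chain rule to differentiate 35*sin(24x):
d/dx [35*sin(24x)]
= 35 * cos(24x) * d/dx(24x)
= 35 * 24 * cos(24x)
= 840 * cos(24x)
Evaluate at x = 0:
= 840 * cos(0)
= 840 * 1
= 840

840


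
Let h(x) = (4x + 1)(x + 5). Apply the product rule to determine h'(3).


Let u(x) = 4x + 1 and v(x) = x + 5
u'(x) = 4
v'(x) = 1
Product rule: h'(x) = u'(x)*v(x) + u(x)*v'(x)
= 4 * (x + 5) + (4x + 1) * 1
At x = 3:
u(3) = 4 * 3 + 1 = 13
v(3) = 1 * 3 + 5 = 8
h'(3) = 4 * 8 + 13 * 1
= 32 + 13
= 45

45


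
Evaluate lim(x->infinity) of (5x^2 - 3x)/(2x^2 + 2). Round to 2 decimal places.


For limits at infinity with equal-degree polynomials,
we compare leading coefficients.
Numerator leading term: 5x^2
Denominator leading term: 2x^2
Divide both by x^2:
lim = (5 - 3/x) / (2 + 2/x^2)
As x -> infinity, the 1/x and 1/x^2 terms vanish:
= 5/2 = 2.50

2.50


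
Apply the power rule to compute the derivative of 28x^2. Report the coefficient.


We apply the power rule: d/dx [ax^n] = a*n * x^(n-1)
d/dx [28x^2]
= 28 * 2 * x^(2-1)
= 56x
The coefficient is 56

56


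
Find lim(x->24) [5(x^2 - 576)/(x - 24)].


Direct substitution gives 0/0, so we factor the numerator.
Factor: 5(x^2 - 576) = 5 * (x - 24)(x + 24)
Cancel the common factor (x - 24):
5(x^2 - 576)/(x - 24) = 5 * (x + 24)
Now substitute x = 24:
= 5 * (24 + 24) = 240

240


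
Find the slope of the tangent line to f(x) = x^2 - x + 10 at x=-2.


The slope of the tangent line equals f'(x) at the point.
f(x) = x^2 - x + 10
f'(x) = 2x - 1
At x = -2:
f'(-2) = 2 * (-2) - 1
= -4 - 1
= -5

-5


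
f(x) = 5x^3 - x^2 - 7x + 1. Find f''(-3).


First derivative:
f'(x) = 15x^2 - 2x - 7
Second derivative:
f''(x) = 30x - 2
Substitute x = -3:
f''(-3) = 30 * (-3) - 2
= -90 - 2
= -92

-92


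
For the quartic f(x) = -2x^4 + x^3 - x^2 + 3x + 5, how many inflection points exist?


Inflection points occur where f''(x) = 0 and concavity changes.
f(x) = -2x^4 + x^3 - x^2 + 3x + 5
f'(x) = -8x^3 + 3x^2 - 2x + 3
f''(x) = -24x^2 + 6x - 2
This is a quadratic in x. Use the discriminant to count real roots.
Discriminant = (6)^2 - 4 * (-24) * (-2)
= 36 - 192
= -156
Since discriminant < 0, f''(x) = 0 has no real solutions.
Number of inflection points: 0

0


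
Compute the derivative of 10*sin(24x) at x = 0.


Apply the chain rule to differentiate 10*sin(24x):
d/dx [10*sin(24x)]
= 10 * cos(24x) * d/dx(24x)
= 10 * 24 * cos(24x)
= 240 * cos(24x)
Evaluate at x = 0:
= 240 * cos(0)
= 240 * 1
= 240

240


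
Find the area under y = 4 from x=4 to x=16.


The area under a constant function y = 4 is a rectangle.
Width = 16 - 4 = 12
Height = 4
Area = width * height
= 12 * 4
= 48

48


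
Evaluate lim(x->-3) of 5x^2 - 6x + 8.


Since polynomials are continuous, we use direct substitution.
lim(x->-3) of 5x^2 - 6x + 8
= 5 * (-3)^2 - 6 * (-3) + 8
= 45 + 18 + 8
= 71

71


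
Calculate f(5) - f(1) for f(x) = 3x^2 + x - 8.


Net change = f(b) - f(a)
f(x) = 3x^2 + x - 8
Compute f(5):
f(5) = 3 * 5^2 + 1 * 5 - 8
= 75 + 5 - 8
= 72
Compute f(1):
f(1) = 3 * 1^2 + 1 * 1 - 8
= 3 + 1 - 8
= -4
Net change = 72 - (-4) = 76

76


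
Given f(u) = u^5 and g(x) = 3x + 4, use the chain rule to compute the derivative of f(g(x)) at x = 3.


Using the chain rule: (f(g(x)))' = f'(g(x)) * g'(x)
First, find g(3):
g(3) = 3 * 3 + 4 = 13
Next, f'(u) = 5u^4
And g'(x) = 3
So f'(g(3)) * g'(3)
= 5 * 13^4 * 3
= 5 * 28561 * 3
= 428415

428415


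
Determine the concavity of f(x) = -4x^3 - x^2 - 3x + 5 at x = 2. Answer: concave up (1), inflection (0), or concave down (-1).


Concavity is determined by the sign of f''(x).
f(x) = -4x^3 - x^2 - 3x + 5
f'(x) = -12x^2 - 2x - 3
f''(x) = -24x - 2
f''(2) = -24 * 2 - 2
= -48 - 2
= -50
Since f''(2) < 0, the function is concave down (-1)

-1


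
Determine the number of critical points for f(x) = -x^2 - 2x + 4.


Find where f'(x) = 0:
f'(x) = -2x - 2
Set f'(x) = 0:
-2x - 2 = 0
x = 2 / (-2) = -1
This is a linear equation in x, so there is exactly one solution.
Number of critical points: 1

1


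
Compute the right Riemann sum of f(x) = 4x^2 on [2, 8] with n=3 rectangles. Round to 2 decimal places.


Right Riemann sum uses right endpoints of each subinterval.
Interval: [2, 8], n = 3
dx = (8 - 2) / 3 = 2
Right endpoints: [4, 6, 8]
f values: [64, 144, 256]
Sum = dx * (sum of f values)
= 2 * 464
= 928 = 928.00

928.00


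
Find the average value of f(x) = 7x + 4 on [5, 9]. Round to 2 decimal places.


Average value = 1/(b-a) * integral from a to b of f(x) dx
First compute the integral of 7x + 4:
F(x) = (7/2)x^2 + 4x
F(9) = 7/2 * 81 + 4 * 9 = 639/2
F(5) = 7/2 * 25 + 4 * 5 = 215/2
Integral = 639/2 - 215/2 = 212
Average = 212 / (9 - 5) = 212 / 4
= 53 = 53.00

53.00


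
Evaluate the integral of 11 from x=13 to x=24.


The integral of a constant k over [a, b] equals k * (b - a).
integral from 13 to 24 of 11 dx
= 11 * (24 - 13)
= 11 * 11
= 121

121


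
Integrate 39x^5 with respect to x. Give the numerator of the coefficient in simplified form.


Apply the power rule for integration:
integral of ax^n dx = a/(n+1) * x^(n+1) + C
integral of 39x^5 dx
= 39/6 * x^6 + C
= 13/2 * x^6 + C
The coefficient in lowest terms is 13/2, and its numerator is 13

13


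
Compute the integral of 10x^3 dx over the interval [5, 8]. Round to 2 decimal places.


Find the antiderivative of 10x^3:
F(x) = 10/4 * x^4
Apply the Fundamental Theorem of Calculus:
F(8) - F(5)
= 10/4 * 8^4 - 10/4 * 5^4
= 10/4 * (4096 - 625)
= 10/4 * 3471
= 17355/2 = 8677.50

8677.50


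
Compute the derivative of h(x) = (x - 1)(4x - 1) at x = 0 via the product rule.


Let u(x) = x - 1 and v(x) = 4x - 1
u'(x) = 1
v'(x) = 4
Product rule: h'(x) = u'(x)*v(x) + u(x)*v'(x)
= 1 * (4x - 1) + (x - 1) * 4
At x = 0:
u(0) = 1 * 0 - 1 = -1
v(0) = 4 * 0 - 1 = -1
h'(0) = 1 * (-1) + (-1) * 4
= -1 - 4
= -5

-5


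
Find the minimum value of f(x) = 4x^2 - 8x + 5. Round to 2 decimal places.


For a quadratic f(x) = ax^2 + bx + c with a > 0, the minimum is at the vertex.
Vertex x-coordinate: x = -b/(2a)
x = -(-8) / (2 * 4)
x = 8/8 = 1
Substitute back to find the minimum value:
f(1) = 4 * 1^2 - 8 * 1 + 5
= 4 - 8 + 5
= 1 = 1.00

1.00


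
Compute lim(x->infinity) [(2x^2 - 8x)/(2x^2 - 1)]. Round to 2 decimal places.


For limits at infinity with equal-degree polynomials,
we compare leading coefficients.
Numerator leading term: 2x^2
Denominator leading term: 2x^2
Divide both by x^2:
lim = (2 - 8/x) / (2 - 1/x^2)
As x -> infinity, the 1/x and 1/x^2 terms vanish:
= 2/2 = 1 = 1.00

1.00


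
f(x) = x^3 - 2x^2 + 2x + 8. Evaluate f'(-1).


Differentiate f(x) = x^3 - 2x^2 + 2x + 8 term by term:
f'(x) = 3x^2 - 4x + 2
Substitute x = -1:
f'(-1) = 3 * (-1)^2 - 4 * (-1) + 2
= 3 + 4 + 2
= 9

9


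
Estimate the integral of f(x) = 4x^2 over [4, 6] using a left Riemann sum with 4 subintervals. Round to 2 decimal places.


Left Riemann sum uses left endpoints of each subinterval.
Interval: [4, 6], n = 4
dx = (6 - 4) / 4 = 1/2
Left endpoints: [4, 9/2, 5, 11/2]
f values: [64, 81, 100, 121]
Sum = dx * (sum of f values)
= 1/2 * 366
= 183 = 183.00

183.00


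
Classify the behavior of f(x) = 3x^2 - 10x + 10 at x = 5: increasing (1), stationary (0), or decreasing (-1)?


Compute f'(x) to determine behavior:
f'(x) = 6x - 10
f'(5) = 6 * 5 - 10
= 30 - 10
= 20
Since f'(5) > 0, the function is increasing (1)

1


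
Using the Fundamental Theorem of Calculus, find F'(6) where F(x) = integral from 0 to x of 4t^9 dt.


By the Fundamental Theorem of Calculus (Part 1):
If F(x) = integral from 0 to x of f(t) dt, then F'(x) = f(x)
Here f(t) = 4t^9
So F'(x) = 4x^9
Evaluate at x = 6:
F'(6) = 4 * 6^9
= 4 * 10077696
= 40310784

40310784


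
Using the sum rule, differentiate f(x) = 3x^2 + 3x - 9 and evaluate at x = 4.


Differentiate term by term using power and sum rules:
f(x) = 3x^2 + 3x - 9
f'(x) = 6x + 3
Substitute x = 4:
f'(4) = 6 * 4 + 3
= 24 + 3
= 27

27


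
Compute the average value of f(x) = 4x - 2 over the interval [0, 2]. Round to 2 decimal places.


Average value = 1/(b-a) * integral from a to b of f(x) dx
First compute the integral of 4x - 2:
F(x) = 2x^2 - 2x
F(2) = 2 * 4 - 2 * 2 = 4
F(0) = 2 * 0 - 2 * 0 = 0
Integral = 4 - 0 = 4
Average = 4 / (2 - 0) = 4 / 2
= 2 = 2.00

2.00


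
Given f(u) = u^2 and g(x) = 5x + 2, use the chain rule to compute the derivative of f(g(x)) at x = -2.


Using the chain rule: (f(g(x)))' = f'(g(x)) * g'(x)
First, find g(-2):
g(-2) = 5 * (-2) + 2 = -8
Next, f'(u) = 2u
And g'(x) = 5
So f'(g(-2)) * g'(-2)
= 2 * (-8) * 5
= -80

-80


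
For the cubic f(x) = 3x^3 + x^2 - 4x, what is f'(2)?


Differentiate f(x) = 3x^3 + x^2 - 4x term by term:
f'(x) = 9x^2 + 2x - 4
Substitute x = 2:
f'(2) = 9 * 2^2 + 2 * 2 - 4
= 36 + 4 - 4
= 36

36


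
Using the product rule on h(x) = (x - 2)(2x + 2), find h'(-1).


Let u(x) = x - 2 and v(x) = 2x + 2
u'(x) = 1
v'(x) = 2
Product rule: h'(x) = u'(x)*v(x) + u(x)*v'(x)
= 1 * (2x + 2) + (x - 2) * 2
At x = -1:
u(-1) = 1 * (-1) - 2 = -3
v(-1) = 2 * (-1) + 2 = 0
h'(-1) = 1 * 0 + (-3) * 2
= 0 - 6
= -6

-6


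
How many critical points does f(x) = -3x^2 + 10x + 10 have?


Find where f'(x) = 0:
f'(x) = -6x + 10
Set f'(x) = 0:
-6x + 10 = 0
x = -10 / (-6) = 5/3
This is a linear equation in x, so there is exactly one solution.
Number of critical points: 1

1


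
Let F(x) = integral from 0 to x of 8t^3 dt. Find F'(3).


By the Fundamental Theorem of Calculus (Part 1):
If F(x) = integral from 0 to x of f(t) dt, then F'(x) = f(x)
Here f(t) = 8t^3
So F'(x) = 8x^3
Evaluate at x = 3:
F'(3) = 8 * 3^3
= 8 * 27
= 216

216


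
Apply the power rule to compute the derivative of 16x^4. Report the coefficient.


We apply the power rule: d/dx [ax^n] = a*n * x^(n-1)
d/dx [16x^4]
= 16 * 4 * x^(4-1)
= 64x^3
The coefficient is 64

64


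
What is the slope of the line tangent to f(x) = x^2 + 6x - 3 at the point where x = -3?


The slope of the tangent line equals f'(x) at the point.
f(x) = x^2 + 6x - 3
f'(x) = 2x + 6
At x = -3:
f'(-3) = 2 * (-3) + 6
= -6 + 6
= 0

0


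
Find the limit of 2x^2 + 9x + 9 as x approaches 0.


Since polynomials are continuous, we use direct substitution.
lim(x->0) of 2x^2 + 9x + 9
= 2 * 0^2 + 9 * 0 + 9
= 0 + 0 + 9
= 9

9


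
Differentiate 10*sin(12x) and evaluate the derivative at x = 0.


Apply the chain rule to differentiate 10*sin(12x):
d/dx [10*sin(12x)]
= 10 * cos(12x) * d/dx(12x)
= 10 * 12 * cos(12x)
= 120 * cos(12x)
Evaluate at x = 0:
= 120 * cos(0)
= 120 * 1
= 120

120


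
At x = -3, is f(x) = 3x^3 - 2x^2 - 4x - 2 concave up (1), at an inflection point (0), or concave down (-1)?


Concavity is determined by the sign of f''(x).
f(x) = 3x^3 - 2x^2 - 4x - 2
f'(x) = 9x^2 - 4x - 4
f''(x) = 18x - 4
f''(-3) = 18 * (-3) - 4
= -54 - 4
= -58
Since f''(-3) < 0, the function is concave down (-1)

-1


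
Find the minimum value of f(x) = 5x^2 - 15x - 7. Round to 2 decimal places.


For a quadratic f(x) = ax^2 + bx + c with a > 0, the minimum is at the vertex.
Vertex x-coordinate: x = -b/(2a)
x = -(-15) / (2 * 5)
x = 15/10 = 3/2
Substitute back to find the minimum value:
f(3/2) = 5 * (3/2)^2 - 15 * (3/2) - 7
= 45/4 - 45/2 - 7
= -73/4 = -18.25

-18.25


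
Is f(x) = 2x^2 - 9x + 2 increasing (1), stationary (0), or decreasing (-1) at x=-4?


Compute f'(x) to determine behavior:
f'(x) = 4x - 9
f'(-4) = 4 * (-4) - 9
= -16 - 9
= -25
Since f'(-4) < 0, the function is decreasing (-1)

-1


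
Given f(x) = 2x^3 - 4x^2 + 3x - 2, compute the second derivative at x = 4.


First derivative:
f'(x) = 6x^2 - 8x + 3
Second derivative:
f''(x) = 12x - 8
Substitute x = 4:
f''(4) = 12 * 4 - 8
= 48 - 8
= 40

40


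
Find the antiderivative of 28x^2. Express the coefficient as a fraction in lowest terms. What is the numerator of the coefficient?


Apply the power rule for integration:
integral of ax^n dx = a/(n+1) * x^(n+1) + C
integral of 28x^2 dx
= 28/3 * x^3 + C
The coefficient in lowest terms is 28/3, and its numerator is 28

28


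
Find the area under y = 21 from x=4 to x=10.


The area under a constant function y = 21 is a rectangle.
Width = 10 - 4 = 6
Height = 21
Area = width * height
= 6 * 21
= 126

126


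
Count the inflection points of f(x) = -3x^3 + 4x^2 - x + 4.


Inflection points occur where f''(x) = 0 and concavity changes.
f(x) = -3x^3 + 4x^2 - x + 4
f'(x) = -9x^2 + 8x - 1
f''(x) = -18x + 8
Set f''(x) = 0:
-18x + 8 = 0
x = -8 / (-18) = 4/9
Since f''(x) is linear (degree 1), it changes sign at this point.
Therefore there is exactly 1 inflection point.

1


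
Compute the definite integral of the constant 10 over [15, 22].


The integral of a constant k over [a, b] equals k * (b - a).
integral from 15 to 22 of 10 dx
= 10 * (22 - 15)
= 10 * 7
= 70

70


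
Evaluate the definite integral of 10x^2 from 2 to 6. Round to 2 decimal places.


Find the antiderivative of 10x^2:
F(x) = 10/3 * x^3
Apply the Fundamental Theorem of Calculus:
F(6) - F(2)
= 10/3 * 6^3 - 10/3 * 2^3
= 10/3 * (216 - 8)
= 10/3 * 208
= 2080/3 ≈ 693.33

693.33


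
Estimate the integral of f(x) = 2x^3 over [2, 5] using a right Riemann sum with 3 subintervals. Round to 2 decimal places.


Right Riemann sum uses right endpoints of each subinterval.
Interval: [2, 5], n = 3
dx = (5 - 2) / 3 = 1
Right endpoints: [3, 4, 5]
f values: [54, 128, 250]
Sum = dx * (sum of f values)
= 1 * 432
= 432 = 432.00

432.00


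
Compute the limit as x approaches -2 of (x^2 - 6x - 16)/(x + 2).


Direct substitution gives 0/0, so we factor the numerator.
Factor: (x^2 - 6x - 16) = (x + 2)(x - 8)
Cancel the common factor (x + 2):
(x^2 - 6x - 16)/(x + 2) = (x - 8)
Now substitute x = -2:
= (-2) - (8) = -10

-10


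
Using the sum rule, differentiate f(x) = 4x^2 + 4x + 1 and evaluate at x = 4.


Differentiate term by term using power and sum rules:
f(x) = 4x^2 + 4x + 1
f'(x) = 8x + 4
Substitute x = 4:
f'(4) = 8 * 4 + 4
= 32 + 4
= 36

36


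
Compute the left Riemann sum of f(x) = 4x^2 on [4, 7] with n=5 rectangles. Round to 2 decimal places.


Left Riemann sum uses left endpoints of each subinterval.
Interval: [4, 7], n = 5
dx = (7 - 4) / 5 = 3/5
Left endpoints: [4, 23/5, 26/5, 29/5, 32/5]
f values: [64, 2116/25, 2704/25, 3364/25, 4096/25]
Sum = dx * (sum of f values)
= 3/5 * 2776/5
= 8328/25 = 333.12

333.12


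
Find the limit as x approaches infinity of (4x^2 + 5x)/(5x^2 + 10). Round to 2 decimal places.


For limits at infinity with equal-degree polynomials,
we compare leading coefficients.
Numerator leading term: 4x^2
Denominator leading term: 5x^2
Divide both by x^2:
lim = (4 + 5/x) / (5 + 10/x^2)
As x -> infinity, the 1/x and 1/x^2 terms vanish:
= 4/5 = 0.80

0.80


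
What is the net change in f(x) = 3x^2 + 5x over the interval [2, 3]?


Net change = f(b) - f(a)
f(x) = 3x^2 + 5x
Compute f(3):
f(3) = 3 * 3^2 + 5 * 3 + 0
= 27 + 15 + 0
= 42
Compute f(2):
f(2) = 3 * 2^2 + 5 * 2 + 0
= 12 + 10 + 0
= 22
Net change = 42 - 22 = 20

20


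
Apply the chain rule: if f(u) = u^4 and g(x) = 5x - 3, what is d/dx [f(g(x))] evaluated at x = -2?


Using the chain rule: (f(g(x)))' = f'(g(x)) * g'(x)
First, find g(-2):
g(-2) = 5 * (-2) - 3 = -13
Next, f'(u) = 4u^3
And g'(x) = 5
So f'(g(-2)) * g'(-2)
= 4 * (-13)^3 * 5
= 4 * (-2197) * 5
= -43940

-43940


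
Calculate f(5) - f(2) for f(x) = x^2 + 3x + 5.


Net change = f(b) - f(a)
f(x) = x^2 + 3x + 5
Compute f(5):
f(5) = 1 * 5^2 + 3 * 5 + 5
= 25 + 15 + 5
= 45
Compute f(2):
f(2) = 1 * 2^2 + 3 * 2 + 5
= 4 + 6 + 5
= 15
Net change = 45 - 15 = 30

30


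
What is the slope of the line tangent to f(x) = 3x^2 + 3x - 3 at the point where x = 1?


The slope of the tangent line equals f'(x) at the point.
f(x) = 3x^2 + 3x - 3
f'(x) = 6x + 3
At x = 1:
f'(1) = 6 * 1 + 3
= 6 + 3
= 9

9


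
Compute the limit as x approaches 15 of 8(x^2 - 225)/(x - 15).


Direct substitution gives 0/0, so we factor the numerator.
Factor: 8(x^2 - 225) = 8 * (x - 15)(x + 15)
Cancel the common factor (x - 15):
8(x^2 - 225)/(x - 15) = 8 * (x + 15)
Now substitute x = 15:
= 8 * (15 + 15) = 240

240


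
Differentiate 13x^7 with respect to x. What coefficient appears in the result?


We apply the power rule: d/dx [ax^n] = a*n * x^(n-1)
d/dx [13x^7]
= 13 * 7 * x^(7-1)
= 91x^6
The coefficient is 91

91


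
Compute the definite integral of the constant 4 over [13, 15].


The integral of a constant k over [a, b] equals k * (b - a).
integral from 13 to 15 of 4 dx
= 4 * (15 - 13)
= 4 * 2
= 8

8


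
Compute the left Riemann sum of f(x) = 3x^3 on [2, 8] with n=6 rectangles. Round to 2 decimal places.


Left Riemann sum uses left endpoints of each subinterval.
Interval: [2, 8], n = 6
dx = (8 - 2) / 6 = 1
Left endpoints: [2, 3, 4, 5, 6, 7]
f values: [24, 81, 192, 375, 648, 1029]
Sum = dx * (sum of f values)
= 1 * 2349
= 2349 = 2349.00

2349.00


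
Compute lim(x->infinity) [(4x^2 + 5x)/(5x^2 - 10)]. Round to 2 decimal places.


For limits at infinity with equal-degree polynomials,
we compare leading coefficients.
Numerator leading term: 4x^2
Denominator leading term: 5x^2
Divide both by x^2:
lim = (4 + 5/x) / (5 - 10/x^2)
As x -> infinity, the 1/x and 1/x^2 terms vanish:
= 4/5 = 0.80

0.80


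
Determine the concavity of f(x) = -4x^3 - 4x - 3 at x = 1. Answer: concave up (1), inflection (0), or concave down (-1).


Concavity is determined by the sign of f''(x).
f(x) = -4x^3 - 4x - 3
f'(x) = -12x^2 - 4
f''(x) = -24x
f''(1) = -24 * 1 + 0
= -24 + 0
= -24
Since f''(1) < 0, the function is concave down (-1)

-1


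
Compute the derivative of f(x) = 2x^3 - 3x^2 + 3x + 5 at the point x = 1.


Differentiate f(x) = 2x^3 - 3x^2 + 3x + 5 term by term:
f'(x) = 6x^2 - 6x + 3
Substitute x = 1:
f'(1) = 6 * 1^2 - 6 * 1 + 3
= 6 - 6 + 3
= 3

3


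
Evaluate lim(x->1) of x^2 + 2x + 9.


Since polynomials are continuous, we use direct substitution.
lim(x->1) of x^2 + 2x + 9
= 1 * 1^2 + 2 * 1 + 9
= 1 + 2 + 9
= 12

12


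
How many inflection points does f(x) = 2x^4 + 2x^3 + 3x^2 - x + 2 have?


Inflection points occur where f''(x) = 0 and concavity changes.
f(x) = 2x^4 + 2x^3 + 3x^2 - x + 2
f'(x) = 8x^3 + 6x^2 + 6x - 1
f''(x) = 24x^2 + 12x + 6
This is a quadratic in x. Use the discriminant to count real roots.
Discriminant = (12)^2 - 4 * 24 * 6
= 144 - 576
= -432
Since discriminant < 0, f''(x) = 0 has no real solutions.
Number of inflection points: 0

0


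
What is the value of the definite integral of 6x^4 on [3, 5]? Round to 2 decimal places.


Find the antiderivative of 6x^4:
F(x) = 6/5 * x^5
Apply the Fundamental Theorem of Calculus:
F(5) - F(3)
= 6/5 * 5^5 - 6/5 * 3^5
= 6/5 * (3125 - 243)
= 6/5 * 2882
= 17292/5 = 3458.40

3458.40


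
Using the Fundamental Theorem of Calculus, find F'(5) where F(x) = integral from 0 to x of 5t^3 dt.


By the Fundamental Theorem of Calculus (Part 1):
If F(x) = integral from 0 to x of f(t) dt, then F'(x) = f(x)
Here f(t) = 5t^3
So F'(x) = 5x^3
Evaluate at x = 5:
F'(5) = 5 * 5^3
= 5 * 125
= 625

625


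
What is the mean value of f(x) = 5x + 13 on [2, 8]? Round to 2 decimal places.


Average value = 1/(b-a) * integral from a to b of f(x) dx
First compute the integral of 5x + 13:
F(x) = (5/2)x^2 + 13x
F(8) = 5/2 * 64 + 13 * 8 = 264
F(2) = 5/2 * 4 + 13 * 2 = 36
Integral = 264 - 36 = 228
Average = 228 / (8 - 2) = 228 / 6
= 38 = 38.00

38.00


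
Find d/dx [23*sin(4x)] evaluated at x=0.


Apply the chain rule to differentiate 23*sin(4x):
d/dx [23*sin(4x)]
= 23 * cos(4x) * d/dx(4x)
= 23 * 4 * cos(4x)
= 92 * cos(4x)
Evaluate at x = 0:
= 92 * cos(0)
= 92 * 1
= 92

92


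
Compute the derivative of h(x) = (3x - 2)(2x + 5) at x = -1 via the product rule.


Let u(x) = 3x - 2 and v(x) = 2x + 5
u'(x) = 3
v'(x) = 2
Product rule: h'(x) = u'(x)*v(x) + u(x)*v'(x)
= 3 * (2x + 5) + (3x - 2) * 2
At x = -1:
u(-1) = 3 * (-1) - 2 = -5
v(-1) = 2 * (-1) + 5 = 3
h'(-1) = 3 * 3 + (-5) * 2
= 9 - 10
= -1

-1


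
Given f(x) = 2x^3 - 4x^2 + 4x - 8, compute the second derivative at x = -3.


First derivative:
f'(x) = 6x^2 - 8x + 4
Second derivative:
f''(x) = 12x - 8
Substitute x = -3:
f''(-3) = 12 * (-3) - 8
= -36 - 8
= -44

-44


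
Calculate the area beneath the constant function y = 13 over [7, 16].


The area under a constant function y = 13 is a rectangle.
Width = 16 - 7 = 9
Height = 13
Area = width * height
= 9 * 13
= 117

117


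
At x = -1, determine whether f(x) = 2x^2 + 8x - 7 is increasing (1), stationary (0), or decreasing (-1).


Compute f'(x) to determine behavior:
f'(x) = 4x + 8
f'(-1) = 4 * (-1) + 8
= -4 + 8
= 4
Since f'(-1) > 0, the function is increasing (1)

1


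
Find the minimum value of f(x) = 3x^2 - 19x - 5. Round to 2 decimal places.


For a quadratic f(x) = ax^2 + bx + c with a > 0, the minimum is at the vertex.
Vertex x-coordinate: x = -b/(2a)
x = -(-19) / (2 * 3)
x = 19/6
Substitute back to find the minimum value:
f(19/6) = 3 * (19/6)^2 - 19 * (19/6) - 5
= 361/12 - 361/6 - 5
= -421/12 ≈ -35.08

-35.08


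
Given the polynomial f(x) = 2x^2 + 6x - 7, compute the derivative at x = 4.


Differentiate term by term using power and sum rules:
f(x) = 2x^2 + 6x - 7
f'(x) = 4x + 6
Substitute x = 4:
f'(4) = 4 * 4 + 6
= 16 + 6
= 22

22


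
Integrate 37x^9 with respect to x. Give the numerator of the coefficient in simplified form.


Apply the power rule for integration:
integral of ax^n dx = a/(n+1) * x^(n+1) + C
integral of 37x^9 dx
= 37/10 * x^10 + C
The coefficient in lowest terms is 37/10, and its numerator is 37

37


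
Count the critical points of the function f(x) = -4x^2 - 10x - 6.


Find where f'(x) = 0:
f'(x) = -8x - 10
Set f'(x) = 0:
-8x - 10 = 0
x = 10 / (-8) = -5/4
This is a linear equation in x, so there is exactly one solution.
Number of critical points: 1

1


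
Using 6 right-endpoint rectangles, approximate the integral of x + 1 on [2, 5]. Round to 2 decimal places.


Right Riemann sum uses right endpoints of each subinterval.
Interval: [2, 5], n = 6
dx = (5 - 2) / 6 = 1/2
Right endpoints: [5/2, 3, 7/2, 4, 9/2, 5]
f values: [7/2, 4, 9/2, 5, 11/2, 6]
Sum = dx * (sum of f values)
= 1/2 * 57/2
= 57/4 = 14.25

14.25


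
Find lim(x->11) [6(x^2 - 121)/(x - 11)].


Direct substitution gives 0/0, so we factor the numerator.
Factor: 6(x^2 - 121) = 6 * (x - 11)(x + 11)
Cancel the common factor (x - 11):
6(x^2 - 121)/(x - 11) = 6 * (x + 11)
Now substitute x = 11:
= 6 * (11 + 11) = 132

132


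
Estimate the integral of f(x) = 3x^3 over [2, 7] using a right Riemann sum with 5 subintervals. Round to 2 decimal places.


Right Riemann sum uses right endpoints of each subinterval.
Interval: [2, 7], n = 5
dx = (7 - 2) / 5 = 1
Right endpoints: [3, 4, 5, 6, 7]
f values: [81, 192, 375, 648, 1029]
Sum = dx * (sum of f values)
= 1 * 2325
= 2325 = 2325.00

2325.00


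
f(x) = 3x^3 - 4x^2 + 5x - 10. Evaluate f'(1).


Differentiate f(x) = 3x^3 - 4x^2 + 5x - 10 term by term:
f'(x) = 9x^2 - 8x + 5
Substitute x = 1:
f'(1) = 9 * 1^2 - 8 * 1 + 5
= 9 - 8 + 5
= 6

6


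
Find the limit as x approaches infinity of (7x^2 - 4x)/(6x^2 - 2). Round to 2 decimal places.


For limits at infinity with equal-degree polynomials,
we compare leading coefficients.
Numerator leading term: 7x^2
Denominator leading term: 6x^2
Divide both by x^2:
lim = (7 - 4/x) / (6 - 2/x^2)
As x -> infinity, the 1/x and 1/x^2 terms vanish:
= 7/6 ≈ 1.17

1.17


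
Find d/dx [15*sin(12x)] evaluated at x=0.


Apply the chain rule to differentiate 15*sin(12x):
d/dx [15*sin(12x)]
= 15 * cos(12x) * d/dx(12x)
= 15 * 12 * cos(12x)
= 180 * cos(12x)
Evaluate at x = 0:
= 180 * cos(0)
= 180 * 1
= 180

180


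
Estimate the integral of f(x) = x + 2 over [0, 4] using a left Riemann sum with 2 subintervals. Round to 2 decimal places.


Left Riemann sum uses left endpoints of each subinterval.
Interval: [0, 4], n = 2
dx = (4 - 0) / 2 = 2
Left endpoints: [0, 2]
f values: [2, 4]
Sum = dx * (sum of f values)
= 2 * 6
= 12 = 12.00

12.00


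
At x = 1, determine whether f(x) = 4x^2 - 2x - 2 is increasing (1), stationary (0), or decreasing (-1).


Compute f'(x) to determine behavior:
f'(x) = 8x - 2
f'(1) = 8 * 1 - 2
= 8 - 2
= 6
Since f'(1) > 0, the function is increasing (1)

1


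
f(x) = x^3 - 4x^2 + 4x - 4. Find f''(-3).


First derivative:
f'(x) = 3x^2 - 8x + 4
Second derivative:
f''(x) = 6x - 8
Substitute x = -3:
f''(-3) = 6 * (-3) - 8
= -18 - 8
= -26

-26


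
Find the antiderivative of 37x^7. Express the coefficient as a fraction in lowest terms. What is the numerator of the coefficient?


Apply the power rule for integration:
integral of ax^n dx = a/(n+1) * x^(n+1) + C
integral of 37x^7 dx
= 37/8 * x^8 + C
The coefficient in lowest terms is 37/8, and its numerator is 37

37


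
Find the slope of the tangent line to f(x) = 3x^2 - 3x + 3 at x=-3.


The slope of the tangent line equals f'(x) at the point.
f(x) = 3x^2 - 3x + 3
f'(x) = 6x - 3
At x = -3:
f'(-3) = 6 * (-3) - 3
= -18 - 3
= -21

-21


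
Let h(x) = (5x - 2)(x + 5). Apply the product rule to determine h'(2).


Let u(x) = 5x - 2 and v(x) = x + 5
u'(x) = 5
v'(x) = 1
Product rule: h'(x) = u'(x)*v(x) + u(x)*v'(x)
= 5 * (x + 5) + (5x - 2) * 1
At x = 2:
u(2) = 5 * 2 - 2 = 8
v(2) = 1 * 2 + 5 = 7
h'(2) = 5 * 7 + 8 * 1
= 35 + 8
= 43

43


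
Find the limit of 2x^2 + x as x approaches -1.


Since polynomials are continuous, we use direct substitution.
lim(x->-1) of 2x^2 + x
= 2 * (-1)^2 + 1 * (-1) + 0
= 2 - 1 + 0
= 1

1


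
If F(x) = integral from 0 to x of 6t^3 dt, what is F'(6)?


By the Fundamental Theorem of Calculus (Part 1):
If F(x) = integral from 0 to x of f(t) dt, then F'(x) = f(x)
Here f(t) = 6t^3
So F'(x) = 6x^3
Evaluate at x = 6:
F'(6) = 6 * 6^3
= 6 * 216
= 1296

1296


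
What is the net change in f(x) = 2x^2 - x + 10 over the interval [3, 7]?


Net change = f(b) - f(a)
f(x) = 2x^2 - x + 10
Compute f(7):
f(7) = 2 * 7^2 - 1 * 7 + 10
= 98 - 7 + 10
= 101
Compute f(3):
f(3) = 2 * 3^2 - 1 * 3 + 10
= 18 - 3 + 10
= 25
Net change = 101 - 25 = 76

76


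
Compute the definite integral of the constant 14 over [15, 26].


The integral of a constant k over [a, b] equals k * (b - a).
integral from 15 to 26 of 14 dx
= 14 * (26 - 15)
= 14 * 11
= 154

154


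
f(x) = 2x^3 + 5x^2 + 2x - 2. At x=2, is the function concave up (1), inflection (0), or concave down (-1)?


Concavity is determined by the sign of f''(x).
f(x) = 2x^3 + 5x^2 + 2x - 2
f'(x) = 6x^2 + 10x + 2
f''(x) = 12x + 10
f''(2) = 12 * 2 + 10
= 24 + 10
= 34
Since f''(2) > 0, the function is concave up (1)

1


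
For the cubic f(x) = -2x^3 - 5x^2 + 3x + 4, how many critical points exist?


Find where f'(x) = 0:
f(x) = -2x^3 - 5x^2 + 3x + 4
f'(x) = -6x^2 - 10x + 3
This is a quadratic in x. Use the discriminant to count real roots.
Discriminant = (-10)^2 - 4 * (-6) * 3
= 100 - (-72)
= 172
Since discriminant > 0, f'(x) = 0 has 2 real solutions.
Number of critical points: 2

2


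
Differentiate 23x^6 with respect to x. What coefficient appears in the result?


We apply the power rule: d/dx [ax^n] = a*n * x^(n-1)
d/dx [23x^6]
= 23 * 6 * x^(6-1)
= 138x^5
The coefficient is 138

138


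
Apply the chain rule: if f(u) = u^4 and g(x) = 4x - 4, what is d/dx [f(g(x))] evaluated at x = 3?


Using the chain rule: (f(g(x)))' = f'(g(x)) * g'(x)
First, find g(3):
g(3) = 4 * 3 - 4 = 8
Next, f'(u) = 4u^3
And g'(x) = 4
So f'(g(3)) * g'(3)
= 4 * 8^3 * 4
= 4 * 512 * 4
= 8192

8192


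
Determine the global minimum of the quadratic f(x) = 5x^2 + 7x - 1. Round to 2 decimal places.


For a quadratic f(x) = ax^2 + bx + c with a > 0, the minimum is at the vertex.
Vertex x-coordinate: x = -b/(2a)
x = -(7) / (2 * 5)
x = -7/10
Substitute back to find the minimum value:
f(-7/10) = 5 * (-7/10)^2 + 7 * (-7/10) - 1
= 49/20 - 49/10 - 1
= -69/20 = -3.45

-3.45


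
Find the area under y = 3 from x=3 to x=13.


The area under a constant function y = 3 is a rectangle.
Width = 13 - 3 = 10
Height = 3
Area = width * height
= 10 * 3
= 30

30


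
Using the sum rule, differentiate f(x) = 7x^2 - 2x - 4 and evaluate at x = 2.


Differentiate term by term using power and sum rules:
f(x) = 7x^2 - 2x - 4
f'(x) = 14x - 2
Substitute x = 2:
f'(2) = 14 * 2 - 2
= 28 - 2
= 26

26


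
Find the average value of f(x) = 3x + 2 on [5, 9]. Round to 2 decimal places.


Average value = 1/(b-a) * integral from a to b of f(x) dx
First compute the integral of 3x + 2:
F(x) = (3/2)x^2 + 2x
F(9) = 3/2 * 81 + 2 * 9 = 279/2
F(5) = 3/2 * 25 + 2 * 5 = 95/2
Integral = 279/2 - 95/2 = 92
Average = 92 / (9 - 5) = 92 / 4
= 23 = 23.00

23.00


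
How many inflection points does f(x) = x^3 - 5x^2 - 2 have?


Inflection points occur where f''(x) = 0 and concavity changes.
f(x) = x^3 - 5x^2 - 2
f'(x) = 3x^2 - 10x
f''(x) = 6x - 10
Set f''(x) = 0:
6x - 10 = 0
x = 10 / 6 = 5/3
Since f''(x) is linear (degree 1), it changes sign at this point.
Therefore there is exactly 1 inflection point.

1


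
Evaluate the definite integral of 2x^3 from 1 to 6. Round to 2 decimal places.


Find the antiderivative of 2x^3:
F(x) = 2/4 * x^4
Apply the Fundamental Theorem of Calculus:
F(6) - F(1)
= 2/4 * 6^4 - 2/4 * 1^4
= 2/4 * (1296 - 1)
= 2/4 * 1295
= 1295/2 = 647.50

647.50


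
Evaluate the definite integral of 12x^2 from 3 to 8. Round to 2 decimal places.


Find the antiderivative of 12x^2:
F(x) = 12/3 * x^3
Apply the Fundamental Theorem of Calculus:
F(8) - F(3)
= 12/3 * 8^3 - 12/3 * 3^3
= 12/3 * (512 - 27)
= 12/3 * 485
= 1940 = 1940.00

1940.00


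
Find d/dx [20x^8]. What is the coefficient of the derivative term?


We apply the power rule: d/dx [ax^n] = a*n * x^(n-1)
d/dx [20x^8]
= 20 * 8 * x^(8-1)
= 160x^7
The coefficient is 160

160


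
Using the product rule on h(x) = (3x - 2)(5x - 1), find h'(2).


Let u(x) = 3x - 2 and v(x) = 5x - 1
u'(x) = 3
v'(x) = 5
Product rule: h'(x) = u'(x)*v(x) + u(x)*v'(x)
= 3 * (5x - 1) + (3x - 2) * 5
At x = 2:
u(2) = 3 * 2 - 2 = 4
v(2) = 5 * 2 - 1 = 9
h'(2) = 3 * 9 + 4 * 5
= 27 + 20
= 47

47


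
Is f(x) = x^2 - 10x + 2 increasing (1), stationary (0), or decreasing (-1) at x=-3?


Compute f'(x) to determine behavior:
f'(x) = 2x - 10
f'(-3) = 2 * (-3) - 10
= -6 - 10
= -16
Since f'(-3) < 0, the function is decreasing (-1)

-1


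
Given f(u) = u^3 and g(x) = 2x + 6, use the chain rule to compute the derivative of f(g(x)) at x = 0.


Using the chain rule: (f(g(x)))' = f'(g(x)) * g'(x)
First, find g(0):
g(0) = 2 * 0 + 6 = 6
Next, f'(u) = 3u^2
And g'(x) = 2
So f'(g(0)) * g'(0)
= 3 * 6^2 * 2
= 3 * 36 * 2
= 216

216


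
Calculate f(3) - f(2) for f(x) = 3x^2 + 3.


Net change = f(b) - f(a)
f(x) = 3x^2 + 3
Compute f(3):
f(3) = 3 * 3^2 + 0 * 3 + 3
= 27 + 0 + 3
= 30
Compute f(2):
f(2) = 3 * 2^2 + 0 * 2 + 3
= 12 + 0 + 3
= 15
Net change = 30 - 15 = 15

15


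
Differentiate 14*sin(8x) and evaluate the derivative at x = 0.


Apply the chain rule to differentiate 14*sin(8x):
d/dx [14*sin(8x)]
= 14 * cos(8x) * d/dx(8x)
= 14 * 8 * cos(8x)
= 112 * cos(8x)
Evaluate at x = 0:
= 112 * cos(0)
= 112 * 1
= 112

112


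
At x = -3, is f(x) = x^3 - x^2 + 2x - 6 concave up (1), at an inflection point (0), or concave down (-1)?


Concavity is determined by the sign of f''(x).
f(x) = x^3 - x^2 + 2x - 6
f'(x) = 3x^2 - 2x + 2
f''(x) = 6x - 2
f''(-3) = 6 * (-3) - 2
= -18 - 2
= -20
Since f''(-3) < 0, the function is concave down (-1)

-1


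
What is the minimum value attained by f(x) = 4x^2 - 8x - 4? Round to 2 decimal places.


For a quadratic f(x) = ax^2 + bx + c with a > 0, the minimum is at the vertex.
Vertex x-coordinate: x = -b/(2a)
x = -(-8) / (2 * 4)
x = 8/8 = 1
Substitute back to find the minimum value:
f(1) = 4 * 1^2 - 8 * 1 - 4
= 4 - 8 - 4
= -8 = -8.00

-8.00


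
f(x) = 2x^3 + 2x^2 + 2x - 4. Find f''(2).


First derivative:
f'(x) = 6x^2 + 4x + 2
Second derivative:
f''(x) = 12x + 4
Substitute x = 2:
f''(2) = 12 * 2 + 4
= 24 + 4
= 28

28


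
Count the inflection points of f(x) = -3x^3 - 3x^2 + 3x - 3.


Inflection points occur where f''(x) = 0 and concavity changes.
f(x) = -3x^3 - 3x^2 + 3x - 3
f'(x) = -9x^2 - 6x + 3
f''(x) = -18x - 6
Set f''(x) = 0:
-18x - 6 = 0
x = 6 / (-18) = -1/3
Since f''(x) is linear (degree 1), it changes sign at this point.
Therefore there is exactly 1 inflection point.

1


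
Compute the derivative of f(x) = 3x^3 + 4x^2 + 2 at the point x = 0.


Differentiate f(x) = 3x^3 + 4x^2 + 2 term by term:
f'(x) = 9x^2 + 8x
Substitute x = 0:
f'(0) = 9 * 0^2 + 8 * 0 + 0
= 0 + 0 + 0
= 0

0


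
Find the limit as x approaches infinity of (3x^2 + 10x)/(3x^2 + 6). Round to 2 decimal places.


For limits at infinity with equal-degree polynomials,
we compare leading coefficients.
Numerator leading term: 3x^2
Denominator leading term: 3x^2
Divide both by x^2:
lim = (3 + 10/x) / (3 + 6/x^2)
As x -> infinity, the 1/x and 1/x^2 terms vanish:
= 3/3 = 1 = 1.00

1.00


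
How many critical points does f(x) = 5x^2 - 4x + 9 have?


Find where f'(x) = 0:
f'(x) = 10x - 4
Set f'(x) = 0:
10x - 4 = 0
x = 4 / 10 = 2/5
This is a linear equation in x, so there is exactly one solution.
Number of critical points: 1

1


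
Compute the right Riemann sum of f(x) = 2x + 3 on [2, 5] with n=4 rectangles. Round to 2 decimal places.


Right Riemann sum uses right endpoints of each subinterval.
Interval: [2, 5], n = 4
dx = (5 - 2) / 4 = 3/4
Right endpoints: [11/4, 7/2, 17/4, 5]
f values: [17/2, 10, 23/2, 13]
Sum = dx * (sum of f values)
= 3/4 * 43
= 129/4 = 32.25

32.25


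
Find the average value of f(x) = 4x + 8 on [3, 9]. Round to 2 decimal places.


Average value = 1/(b-a) * integral from a to b of f(x) dx
First compute the integral of 4x + 8:
F(x) = 2x^2 + 8x
F(9) = 2 * 81 + 8 * 9 = 234
F(3) = 2 * 9 + 8 * 3 = 42
Integral = 234 - 42 = 192
Average = 192 / (9 - 3) = 192 / 6
= 32 = 32.00

32.00


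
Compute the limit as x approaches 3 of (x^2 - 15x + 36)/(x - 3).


Direct substitution gives 0/0, so we factor the numerator.
Factor: (x^2 - 15x + 36) = (x - 3)(x - 12)
Cancel the common factor (x - 3):
(x^2 - 15x + 36)/(x - 3) = (x - 12)
Now substitute x = 3:
= (3) - (12) = -9

-9


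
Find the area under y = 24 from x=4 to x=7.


The area under a constant function y = 24 is a rectangle.
Width = 7 - 4 = 3
Height = 24
Area = width * height
= 3 * 24
= 72

72


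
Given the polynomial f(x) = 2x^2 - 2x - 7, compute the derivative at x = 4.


Differentiate term by term using power and sum rules:
f(x) = 2x^2 - 2x - 7
f'(x) = 4x - 2
Substitute x = 4:
f'(4) = 4 * 4 - 2
= 16 - 2
= 14

14


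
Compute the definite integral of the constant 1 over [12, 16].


The integral of a constant k over [a, b] equals k * (b - a).
integral from 12 to 16 of 1 dx
= 1 * (16 - 12)
= 1 * 4
= 4

4


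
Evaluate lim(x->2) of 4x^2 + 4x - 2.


Since polynomials are continuous, we use direct substitution.
lim(x->2) of 4x^2 + 4x - 2
= 4 * 2^2 + 4 * 2 - 2
= 16 + 8 - 2
= 22

22


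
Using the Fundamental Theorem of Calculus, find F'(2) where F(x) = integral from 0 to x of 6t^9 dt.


By the Fundamental Theorem of Calculus (Part 1):
If F(x) = integral from 0 to x of f(t) dt, then F'(x) = f(x)
Here f(t) = 6t^9
So F'(x) = 6x^9
Evaluate at x = 2:
F'(2) = 6 * 2^9
= 6 * 512
= 3072

3072


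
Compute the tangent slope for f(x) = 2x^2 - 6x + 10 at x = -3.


The slope of the tangent line equals f'(x) at the point.
f(x) = 2x^2 - 6x + 10
f'(x) = 4x - 6
At x = -3:
f'(-3) = 4 * (-3) - 6
= -12 - 6
= -18

-18


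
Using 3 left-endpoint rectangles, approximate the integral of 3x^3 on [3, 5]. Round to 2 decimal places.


Left Riemann sum uses left endpoints of each subinterval.
Interval: [3, 5], n = 3
dx = (5 - 3) / 3 = 2/3
Left endpoints: [3, 11/3, 13/3]
f values: [81, 1331/9, 2197/9]
Sum = dx * (sum of f values)
= 2/3 * 473
= 946/3 ≈ 315.33

315.33
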